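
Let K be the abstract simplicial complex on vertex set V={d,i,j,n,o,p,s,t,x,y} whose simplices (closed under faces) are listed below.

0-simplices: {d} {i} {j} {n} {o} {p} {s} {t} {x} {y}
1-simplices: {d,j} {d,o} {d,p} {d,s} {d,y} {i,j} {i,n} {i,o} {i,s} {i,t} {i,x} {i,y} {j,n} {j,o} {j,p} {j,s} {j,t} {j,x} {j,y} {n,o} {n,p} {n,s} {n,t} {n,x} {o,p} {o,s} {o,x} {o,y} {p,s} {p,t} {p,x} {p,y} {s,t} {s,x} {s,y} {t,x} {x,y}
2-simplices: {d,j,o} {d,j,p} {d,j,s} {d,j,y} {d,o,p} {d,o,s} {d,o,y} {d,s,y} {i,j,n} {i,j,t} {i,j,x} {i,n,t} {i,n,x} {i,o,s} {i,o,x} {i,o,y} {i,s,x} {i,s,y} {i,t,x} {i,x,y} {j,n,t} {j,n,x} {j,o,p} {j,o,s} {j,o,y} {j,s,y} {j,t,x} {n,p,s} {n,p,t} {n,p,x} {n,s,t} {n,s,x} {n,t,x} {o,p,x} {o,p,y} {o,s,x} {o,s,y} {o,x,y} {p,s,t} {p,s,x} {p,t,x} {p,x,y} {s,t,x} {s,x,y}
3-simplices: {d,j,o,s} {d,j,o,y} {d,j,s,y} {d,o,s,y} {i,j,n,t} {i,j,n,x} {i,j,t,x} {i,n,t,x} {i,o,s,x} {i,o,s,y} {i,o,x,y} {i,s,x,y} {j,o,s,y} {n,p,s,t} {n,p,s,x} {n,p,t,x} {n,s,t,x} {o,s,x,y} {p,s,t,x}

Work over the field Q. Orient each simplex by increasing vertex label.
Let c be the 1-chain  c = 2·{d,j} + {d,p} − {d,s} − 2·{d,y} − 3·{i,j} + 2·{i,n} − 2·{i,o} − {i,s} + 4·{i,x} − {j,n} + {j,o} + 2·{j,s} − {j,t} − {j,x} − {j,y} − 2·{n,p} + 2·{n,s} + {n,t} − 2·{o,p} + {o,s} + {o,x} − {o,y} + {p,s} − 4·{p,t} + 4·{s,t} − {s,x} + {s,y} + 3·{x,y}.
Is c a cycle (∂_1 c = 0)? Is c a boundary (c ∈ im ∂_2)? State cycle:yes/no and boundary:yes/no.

n_0=10 n_1=37 n_2=44 n_3=19  [Q]
∂1: piv[dj,do,dp,ds,dy,ij,in,it,ix] rk=9  ker:io,is,iy,jn,jo,jp,js,jt,jx,jy,no,np,ns,nt,nx,op,os,ox,oy,ps,pt,px,py,st,sx,sy,tx,xy
∂2: piv[djo,djp,djs,djy,dop,dos,doy,dsy,ijn,ijt,ijx,int,inx,ios,iox,ioy,isx,itx,ixy,nps,npt,npx,nst,nsx,opx,opy] rk=26  ker:isy,jnt,jnx,jop,jos,joy,jsy,jtx,ntx,osx,osy,oxy,pst,psx,ptx,pxy,stx,sxy
∂3: piv[djos,djoy,djsy,dosy,ijnt,ijnx,ijtx,intx,iosx,iosy,ioxy,isxy,npst,npsx,nptx,nstx] rk=16  ker:josy,osxy,pstx
∂1c = 0
c vs im∂2: reduces to 0 ⇒ boundary

cycle:yes boundary:yes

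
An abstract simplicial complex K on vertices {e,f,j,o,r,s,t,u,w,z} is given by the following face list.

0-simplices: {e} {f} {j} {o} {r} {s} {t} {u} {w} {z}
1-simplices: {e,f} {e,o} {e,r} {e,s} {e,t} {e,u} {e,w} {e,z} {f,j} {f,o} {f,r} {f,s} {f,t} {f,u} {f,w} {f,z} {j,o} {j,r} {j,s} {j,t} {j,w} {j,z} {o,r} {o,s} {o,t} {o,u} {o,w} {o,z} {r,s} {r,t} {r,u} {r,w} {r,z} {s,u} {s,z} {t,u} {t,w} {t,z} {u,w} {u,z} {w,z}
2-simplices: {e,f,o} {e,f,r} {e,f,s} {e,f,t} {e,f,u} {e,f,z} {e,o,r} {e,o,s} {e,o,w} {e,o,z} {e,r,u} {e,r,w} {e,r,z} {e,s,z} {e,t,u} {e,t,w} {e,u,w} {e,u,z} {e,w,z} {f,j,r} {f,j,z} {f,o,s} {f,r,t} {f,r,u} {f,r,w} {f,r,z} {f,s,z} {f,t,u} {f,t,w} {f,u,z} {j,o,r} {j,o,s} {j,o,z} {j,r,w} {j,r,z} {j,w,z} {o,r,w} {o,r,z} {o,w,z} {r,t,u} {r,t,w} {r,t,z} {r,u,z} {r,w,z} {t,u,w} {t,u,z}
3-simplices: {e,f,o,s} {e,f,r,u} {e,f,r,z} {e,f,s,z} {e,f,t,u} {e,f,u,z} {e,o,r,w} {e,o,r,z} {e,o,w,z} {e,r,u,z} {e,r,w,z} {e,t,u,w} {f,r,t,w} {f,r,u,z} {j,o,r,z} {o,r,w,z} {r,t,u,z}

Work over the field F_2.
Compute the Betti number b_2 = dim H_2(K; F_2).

b_2=4

n_0=10 n_1=41 n_2=46 n_3=17  [Z2]
∂1: piv[ef,eo,er,es,et,eu,ew,ez,fj] rk=9  ker:fo,fr,fs,ft,fu,fw,fz,jo,jr,js,jt,jw,jz,or,os,ot,ou,ow,oz,rs,rt,ru,rw,rz,su,sz,tu,tw,tz,uw,uz,wz
∂2: piv[efo,efr,efs,eft,efu,efz,eor,eos,eow,eoz,eru,erw,erz,esz,etu,etw,euw,euz,ewz,fjr,fjz,frt,frw,jor,jos,jrw,rtz] rk=27  ker:fos,fru,frz,fsz,ftu,ftw,fuz,joz,jrz,jwz,orw,orz,owz,rtu,rtw,ruz,rwz,tuw,tuz
∂3: piv[efos,efru,efrz,efsz,eftu,efuz,eorw,eorz,eowz,eruz,erwz,etuw,frtw,jorz,rtuz] rk=15  ker:fruz,orwz
b_2=(46−27)−15=4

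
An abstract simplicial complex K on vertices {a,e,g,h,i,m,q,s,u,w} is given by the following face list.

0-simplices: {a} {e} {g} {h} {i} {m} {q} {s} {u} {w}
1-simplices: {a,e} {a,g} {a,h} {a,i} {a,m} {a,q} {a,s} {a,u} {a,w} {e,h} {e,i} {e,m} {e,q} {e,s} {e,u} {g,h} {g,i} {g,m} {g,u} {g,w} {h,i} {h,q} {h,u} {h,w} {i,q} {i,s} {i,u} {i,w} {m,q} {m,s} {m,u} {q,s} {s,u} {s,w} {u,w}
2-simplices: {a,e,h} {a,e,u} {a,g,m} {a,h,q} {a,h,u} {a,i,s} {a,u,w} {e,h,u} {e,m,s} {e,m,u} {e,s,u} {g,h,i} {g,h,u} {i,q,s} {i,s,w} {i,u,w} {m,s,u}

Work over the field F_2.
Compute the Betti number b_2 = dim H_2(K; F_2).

n_0=10 n_1=35 n_2=17  [Z2]
∂1: piv[ae,ag,ah,ai,am,aq,as,au,aw] rk=9  ker:eh,ei,em,eq,es,eu,gh,gi,gm,gu,gw,hi,hq,hu,hw,iq,is,iu,iw,mq,ms,mu,qs,su,sw,uw
∂2: piv[aeh,aeu,agm,ahq,ahu,ais,auw,ems,emu,esu,ghi,ghu,iqs,isw,iuw] rk=15  ker:ehu,msu
b_2=(17−15)−0=2

b_2=2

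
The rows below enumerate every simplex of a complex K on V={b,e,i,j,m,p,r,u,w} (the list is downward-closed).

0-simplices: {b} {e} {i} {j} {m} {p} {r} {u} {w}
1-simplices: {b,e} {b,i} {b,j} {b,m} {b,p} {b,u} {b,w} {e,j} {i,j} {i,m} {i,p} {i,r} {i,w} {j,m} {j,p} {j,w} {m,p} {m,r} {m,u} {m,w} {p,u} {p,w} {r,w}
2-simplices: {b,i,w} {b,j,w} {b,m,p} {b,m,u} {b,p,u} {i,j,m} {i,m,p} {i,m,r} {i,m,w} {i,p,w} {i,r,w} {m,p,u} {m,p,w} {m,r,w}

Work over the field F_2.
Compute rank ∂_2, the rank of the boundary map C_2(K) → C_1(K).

rank∂_2=11

n_0=9 n_1=23 n_2=14  [Z2]
∂1: piv[be,bi,bj,bm,bp,bu,bw,ir] rk=8  ker:ej,ij,im,ip,iw,jm,jp,jw,mp,mr,mu,mw,pu,pw,rw
∂2: piv[biw,bjw,bmp,bmu,bpu,ijm,imp,imr,imw,ipw,irw] rk=11  ker:mpu,mpw,mrw
rk∂_2=11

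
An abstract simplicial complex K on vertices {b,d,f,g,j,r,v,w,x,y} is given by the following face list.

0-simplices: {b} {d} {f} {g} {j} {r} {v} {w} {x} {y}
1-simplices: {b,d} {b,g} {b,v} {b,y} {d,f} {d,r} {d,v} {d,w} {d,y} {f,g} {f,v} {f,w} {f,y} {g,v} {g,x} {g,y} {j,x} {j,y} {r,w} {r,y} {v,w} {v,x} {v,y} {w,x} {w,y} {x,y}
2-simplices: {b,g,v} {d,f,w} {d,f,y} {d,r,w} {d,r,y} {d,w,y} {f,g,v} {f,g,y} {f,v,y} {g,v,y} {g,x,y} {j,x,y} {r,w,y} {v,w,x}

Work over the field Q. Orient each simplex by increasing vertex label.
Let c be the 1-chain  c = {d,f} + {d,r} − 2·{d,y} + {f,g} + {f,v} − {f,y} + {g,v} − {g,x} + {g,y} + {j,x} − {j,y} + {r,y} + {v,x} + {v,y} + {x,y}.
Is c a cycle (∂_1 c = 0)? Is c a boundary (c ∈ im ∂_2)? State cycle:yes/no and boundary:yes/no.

n_0=10 n_1=26 n_2=14  [Q]
∂1: piv[bd,bg,bv,by,df,dr,dw,gx,jx] rk=9  ker:dv,dy,fg,fv,fw,fy,gv,gy,jy,rw,ry,vw,vx,vy,wx,wy,xy
∂2: piv[bgv,dfw,dfy,drw,dry,dwy,fgv,fgy,fvy,gxy,jxy,vwx] rk=12  ker:gvy,rwy
∂1c = 0
c vs im∂2: residual ≠ 0 ⇒ not boundary

cycle:yes boundary:no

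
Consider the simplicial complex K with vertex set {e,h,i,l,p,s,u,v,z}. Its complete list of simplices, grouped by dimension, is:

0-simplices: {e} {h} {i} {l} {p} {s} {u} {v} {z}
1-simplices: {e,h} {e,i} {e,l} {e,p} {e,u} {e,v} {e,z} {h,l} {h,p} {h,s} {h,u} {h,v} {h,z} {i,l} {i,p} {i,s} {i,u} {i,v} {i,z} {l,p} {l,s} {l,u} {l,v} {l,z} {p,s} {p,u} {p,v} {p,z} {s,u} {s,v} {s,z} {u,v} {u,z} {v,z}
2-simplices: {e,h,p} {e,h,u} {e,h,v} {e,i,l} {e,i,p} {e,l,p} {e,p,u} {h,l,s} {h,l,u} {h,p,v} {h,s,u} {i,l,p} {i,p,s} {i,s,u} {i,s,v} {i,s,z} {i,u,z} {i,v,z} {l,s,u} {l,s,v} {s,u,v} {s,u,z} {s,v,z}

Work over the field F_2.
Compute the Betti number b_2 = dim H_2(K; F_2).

n_0=9 n_1=34 n_2=23  [Z2]
∂1: piv[eh,ei,el,ep,eu,ev,ez,hs] rk=8  ker:hl,hp,hu,hv,hz,il,ip,is,iu,iv,iz,lp,ls,lu,lv,lz,ps,pu,pv,pz,su,sv,sz,uv,uz,vz
∂2: piv[ehp,ehu,ehv,eil,eip,elp,epu,hls,hlu,hpv,hsu,ips,isu,isv,isz,iuz,ivz,lsv,suv] rk=19  ker:ilp,lsu,suz,svz
b_2=(23−19)−0=4

b_2=4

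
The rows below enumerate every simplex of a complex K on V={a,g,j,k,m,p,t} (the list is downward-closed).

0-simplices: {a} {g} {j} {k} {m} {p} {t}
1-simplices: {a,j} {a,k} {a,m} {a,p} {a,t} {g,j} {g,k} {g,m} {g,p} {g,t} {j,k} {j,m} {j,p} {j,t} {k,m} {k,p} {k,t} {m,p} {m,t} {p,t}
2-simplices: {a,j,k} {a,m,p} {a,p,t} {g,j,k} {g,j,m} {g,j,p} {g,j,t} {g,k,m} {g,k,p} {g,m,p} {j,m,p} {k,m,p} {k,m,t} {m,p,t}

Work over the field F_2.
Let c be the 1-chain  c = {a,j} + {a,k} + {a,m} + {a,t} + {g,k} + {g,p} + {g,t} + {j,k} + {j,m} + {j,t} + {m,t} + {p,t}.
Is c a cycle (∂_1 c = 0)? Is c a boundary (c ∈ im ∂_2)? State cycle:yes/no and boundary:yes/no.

cycle:no boundary:no

n_0=7 n_1=20 n_2=14  [Z2]
∂1: piv[aj,ak,am,ap,at,gj] rk=6  ker:gk,gm,gp,gt,jk,jm,jp,jt,km,kp,kt,mp,mt,pt
∂2: piv[ajk,amp,apt,gjk,gjm,gjp,gjt,gkm,gkp,gmp,kmt,mpt] rk=12  ker:jmp,kmp
∂1c = {g} + {k} + {m} + {t}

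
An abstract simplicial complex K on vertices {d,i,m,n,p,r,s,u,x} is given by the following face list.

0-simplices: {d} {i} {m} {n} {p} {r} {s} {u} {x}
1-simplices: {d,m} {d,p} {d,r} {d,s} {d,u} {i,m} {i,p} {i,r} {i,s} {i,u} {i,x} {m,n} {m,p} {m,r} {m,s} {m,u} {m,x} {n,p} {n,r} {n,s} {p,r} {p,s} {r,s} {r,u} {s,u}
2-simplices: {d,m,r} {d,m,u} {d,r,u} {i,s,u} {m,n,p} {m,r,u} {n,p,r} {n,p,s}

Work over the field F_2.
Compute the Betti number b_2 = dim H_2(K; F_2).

n_0=9 n_1=25 n_2=8  [Z2]
∂1: piv[dm,dp,dr,ds,du,im,ix,mn] rk=8  ker:ip,ir,is,iu,mp,mr,ms,mu,mx,np,nr,ns,pr,ps,rs,ru,su
∂2: piv[dmr,dmu,dru,isu,mnp,npr,nps] rk=7  ker:mru
b_2=(8−7)−0=1

b_2=1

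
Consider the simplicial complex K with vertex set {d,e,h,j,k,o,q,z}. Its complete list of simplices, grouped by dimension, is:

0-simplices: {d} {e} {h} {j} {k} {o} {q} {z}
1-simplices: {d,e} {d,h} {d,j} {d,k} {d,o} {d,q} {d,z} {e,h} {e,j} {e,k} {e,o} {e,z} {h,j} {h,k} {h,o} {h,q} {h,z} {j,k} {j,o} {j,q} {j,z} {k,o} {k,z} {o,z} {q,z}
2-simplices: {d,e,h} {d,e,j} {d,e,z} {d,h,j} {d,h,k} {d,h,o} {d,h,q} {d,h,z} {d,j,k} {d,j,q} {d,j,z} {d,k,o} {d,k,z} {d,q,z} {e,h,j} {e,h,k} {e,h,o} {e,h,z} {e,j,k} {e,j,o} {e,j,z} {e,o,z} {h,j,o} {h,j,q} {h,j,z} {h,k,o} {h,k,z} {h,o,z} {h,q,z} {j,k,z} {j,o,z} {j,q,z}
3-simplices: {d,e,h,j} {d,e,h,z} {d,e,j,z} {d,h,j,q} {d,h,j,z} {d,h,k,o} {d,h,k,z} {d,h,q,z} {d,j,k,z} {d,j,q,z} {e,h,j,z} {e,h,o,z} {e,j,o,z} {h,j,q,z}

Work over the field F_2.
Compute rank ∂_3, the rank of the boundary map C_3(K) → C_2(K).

n_0=8 n_1=25 n_2=32 n_3=14  [Z2]
∂1: piv[de,dh,dj,dk,do,dq,dz] rk=7  ker:eh,ej,ek,eo,ez,hj,hk,ho,hq,hz,jk,jo,jq,jz,ko,kz,oz,qz
∂2: piv[deh,dej,dez,dhj,dhk,dho,dhq,dhz,djk,djq,djz,dko,dkz,dqz,ehk,eho,ejo,eoz] rk=18  ker:ehj,ehz,ejk,ejz,hjo,hjq,hjz,hko,hkz,hoz,hqz,jkz,joz,jqz
∂3: piv[dehj,dehz,dejz,dhjq,dhjz,dhko,dhkz,dhqz,djkz,djqz,ehoz,ejoz] rk=12  ker:ehjz,hjqz
rk∂_3=12

rank∂_3=12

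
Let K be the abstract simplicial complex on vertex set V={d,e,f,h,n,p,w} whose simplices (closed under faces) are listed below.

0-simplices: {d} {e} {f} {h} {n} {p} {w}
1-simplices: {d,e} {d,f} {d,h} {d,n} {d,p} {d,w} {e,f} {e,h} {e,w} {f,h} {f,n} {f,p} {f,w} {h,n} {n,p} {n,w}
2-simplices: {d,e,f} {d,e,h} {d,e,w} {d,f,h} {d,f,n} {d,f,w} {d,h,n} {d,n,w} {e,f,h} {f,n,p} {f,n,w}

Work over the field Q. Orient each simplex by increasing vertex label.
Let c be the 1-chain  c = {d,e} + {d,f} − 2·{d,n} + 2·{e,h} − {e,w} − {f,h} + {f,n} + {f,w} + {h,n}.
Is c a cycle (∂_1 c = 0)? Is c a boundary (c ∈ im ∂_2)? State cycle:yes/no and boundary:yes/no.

n_0=7 n_1=16 n_2=11  [Q]
∂1: piv[de,df,dh,dn,dp,dw] rk=6  ker:ef,eh,ew,fh,fn,fp,fw,hn,np,nw
∂2: piv[def,deh,dew,dfh,dfn,dfw,dhn,dnw,fnp] rk=9  ker:efh,fnw
∂1c = 0
c vs im∂2: reduces to 0 ⇒ boundary

cycle:yes boundary:yes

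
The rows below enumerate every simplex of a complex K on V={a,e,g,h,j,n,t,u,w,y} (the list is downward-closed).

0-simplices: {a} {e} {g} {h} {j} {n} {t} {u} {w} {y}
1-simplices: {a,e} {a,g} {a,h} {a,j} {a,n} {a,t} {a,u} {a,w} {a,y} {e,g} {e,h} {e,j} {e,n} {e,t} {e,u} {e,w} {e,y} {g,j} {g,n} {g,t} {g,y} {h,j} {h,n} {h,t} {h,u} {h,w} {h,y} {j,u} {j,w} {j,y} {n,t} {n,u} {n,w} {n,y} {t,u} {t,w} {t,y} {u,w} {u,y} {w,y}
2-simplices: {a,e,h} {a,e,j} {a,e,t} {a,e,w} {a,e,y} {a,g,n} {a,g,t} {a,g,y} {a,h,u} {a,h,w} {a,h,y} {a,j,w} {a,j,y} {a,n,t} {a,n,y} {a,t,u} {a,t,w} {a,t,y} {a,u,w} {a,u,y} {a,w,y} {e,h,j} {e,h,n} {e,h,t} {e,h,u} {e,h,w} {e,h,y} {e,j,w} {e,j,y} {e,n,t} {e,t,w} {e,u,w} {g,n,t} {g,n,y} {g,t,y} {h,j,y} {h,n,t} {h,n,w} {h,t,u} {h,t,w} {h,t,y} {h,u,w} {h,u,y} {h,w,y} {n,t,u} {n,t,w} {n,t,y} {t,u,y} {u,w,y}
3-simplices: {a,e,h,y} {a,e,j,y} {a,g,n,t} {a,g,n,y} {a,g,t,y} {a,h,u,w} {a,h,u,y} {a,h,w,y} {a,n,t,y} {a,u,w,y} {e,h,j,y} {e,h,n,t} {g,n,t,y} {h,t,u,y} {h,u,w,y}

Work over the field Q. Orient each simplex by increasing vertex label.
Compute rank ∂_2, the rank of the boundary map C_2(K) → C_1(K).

rank∂_2=28

n_0=10 n_1=40 n_2=49 n_3=15  [Q]
∂1: piv[ae,ag,ah,aj,an,at,au,aw,ay] rk=9  ker:eg,eh,ej,en,et,eu,ew,ey,gj,gn,gt,gy,hj,hn,ht,hu,hw,hy,ju,jw,jy,nt,nu,nw,ny,tu,tw,ty,uw,uy,wy
∂2: piv[aeh,aej,aet,aew,aey,agn,agt,agy,ahu,ahw,ahy,ajw,ajy,ant,any,atu,atw,aty,auw,auy,awy,ehj,ehn,eht,ehu,ent,hnw,ntu] rk=28  ker:ehw,ehy,ejw,ejy,etw,euw,gnt,gny,gty,hjy,hnt,htu,htw,hty,huw,huy,hwy,ntw,nty,tuy,uwy
∂3: piv[aehy,aejy,agnt,agny,agty,ahuw,ahuy,ahwy,anty,auwy,ehjy,ehnt,htuy] rk=13  ker:gnty,huwy
rk∂_2=28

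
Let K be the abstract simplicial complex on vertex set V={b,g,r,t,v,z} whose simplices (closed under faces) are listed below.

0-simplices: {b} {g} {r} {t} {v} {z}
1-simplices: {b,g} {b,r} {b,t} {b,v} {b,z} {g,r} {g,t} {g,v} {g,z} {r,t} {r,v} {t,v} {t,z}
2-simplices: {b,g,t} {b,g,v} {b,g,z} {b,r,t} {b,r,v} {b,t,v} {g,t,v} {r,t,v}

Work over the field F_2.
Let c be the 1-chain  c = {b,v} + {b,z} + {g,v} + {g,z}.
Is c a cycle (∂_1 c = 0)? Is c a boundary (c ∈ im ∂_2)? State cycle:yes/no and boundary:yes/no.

cycle:yes boundary:yes

n_0=6 n_1=13 n_2=8  [Z2]
∂1: piv[bg,br,bt,bv,bz] rk=5  ker:gr,gt,gv,gz,rt,rv,tv,tz
∂2: piv[bgt,bgv,bgz,brt,brv,btv] rk=6  ker:gtv,rtv
∂1c = 0
c vs im∂2: reduces to 0 ⇒ boundary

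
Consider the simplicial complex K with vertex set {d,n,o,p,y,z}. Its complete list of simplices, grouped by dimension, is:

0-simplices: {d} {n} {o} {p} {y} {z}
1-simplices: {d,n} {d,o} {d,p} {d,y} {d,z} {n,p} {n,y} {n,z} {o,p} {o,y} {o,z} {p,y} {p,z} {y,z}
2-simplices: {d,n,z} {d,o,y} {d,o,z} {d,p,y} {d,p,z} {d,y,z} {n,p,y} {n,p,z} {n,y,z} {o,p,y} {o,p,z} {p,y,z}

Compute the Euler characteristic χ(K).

n_0=6 n_1=14 n_2=12
χ=+6−14+12=4

χ(K)=4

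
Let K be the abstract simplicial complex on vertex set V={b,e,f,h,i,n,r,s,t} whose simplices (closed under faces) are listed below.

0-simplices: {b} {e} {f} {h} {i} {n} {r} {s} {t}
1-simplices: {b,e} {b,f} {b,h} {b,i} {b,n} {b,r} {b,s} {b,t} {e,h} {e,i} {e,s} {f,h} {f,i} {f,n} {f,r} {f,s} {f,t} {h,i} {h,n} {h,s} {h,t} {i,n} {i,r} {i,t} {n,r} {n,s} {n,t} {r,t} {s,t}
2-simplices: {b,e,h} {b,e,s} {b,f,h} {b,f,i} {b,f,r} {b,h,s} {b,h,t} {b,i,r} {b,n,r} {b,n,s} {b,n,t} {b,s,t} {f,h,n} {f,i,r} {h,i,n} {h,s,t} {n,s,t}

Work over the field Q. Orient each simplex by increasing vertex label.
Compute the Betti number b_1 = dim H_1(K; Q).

b_1=7

n_0=9 n_1=29 n_2=17  [Q]
∂1: piv[be,bf,bh,bi,bn,br,bs,bt] rk=8  ker:eh,ei,es,fh,fi,fn,fr,fs,ft,hi,hn,hs,ht,in,ir,it,nr,ns,nt,rt,st
∂2: piv[beh,bes,bfh,bfi,bfr,bhs,bht,bir,bnr,bns,bnt,bst,fhn,hin] rk=14  ker:fir,hst,nst
b_1=(29−8)−14=7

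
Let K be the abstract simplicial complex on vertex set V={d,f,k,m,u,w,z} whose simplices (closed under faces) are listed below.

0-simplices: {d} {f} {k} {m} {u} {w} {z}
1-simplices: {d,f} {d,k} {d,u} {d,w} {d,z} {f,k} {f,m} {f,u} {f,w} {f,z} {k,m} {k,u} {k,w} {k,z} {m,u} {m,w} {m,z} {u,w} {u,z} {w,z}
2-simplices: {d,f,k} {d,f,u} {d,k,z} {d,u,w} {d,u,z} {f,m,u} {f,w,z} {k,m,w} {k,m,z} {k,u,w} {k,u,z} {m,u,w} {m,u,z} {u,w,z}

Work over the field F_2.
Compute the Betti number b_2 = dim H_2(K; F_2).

n_0=7 n_1=20 n_2=14  [Z2]
∂1: piv[df,dk,du,dw,dz,fm] rk=6  ker:fk,fu,fw,fz,km,ku,kw,kz,mu,mw,mz,uw,uz,wz
∂2: piv[dfk,dfu,dkz,duw,duz,fmu,fwz,kmw,kmz,kuw,kuz,muw,uwz] rk=13  ker:muz
b_2=(14−13)−0=1

b_2=1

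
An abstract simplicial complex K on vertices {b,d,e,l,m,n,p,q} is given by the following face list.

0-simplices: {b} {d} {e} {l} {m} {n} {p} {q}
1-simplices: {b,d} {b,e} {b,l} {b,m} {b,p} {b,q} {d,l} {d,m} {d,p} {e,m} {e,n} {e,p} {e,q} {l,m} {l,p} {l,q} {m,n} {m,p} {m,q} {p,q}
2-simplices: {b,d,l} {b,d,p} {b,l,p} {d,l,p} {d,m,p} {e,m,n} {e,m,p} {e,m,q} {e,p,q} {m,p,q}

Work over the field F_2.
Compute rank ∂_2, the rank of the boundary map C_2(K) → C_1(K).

rank∂_2=8

n_0=8 n_1=20 n_2=10  [Z2]
∂1: piv[bd,be,bl,bm,bp,bq,en] rk=7  ker:dl,dm,dp,em,ep,eq,lm,lp,lq,mn,mp,mq,pq
∂2: piv[bdl,bdp,blp,dmp,emn,emp,emq,epq] rk=8  ker:dlp,mpq
rk∂_2=8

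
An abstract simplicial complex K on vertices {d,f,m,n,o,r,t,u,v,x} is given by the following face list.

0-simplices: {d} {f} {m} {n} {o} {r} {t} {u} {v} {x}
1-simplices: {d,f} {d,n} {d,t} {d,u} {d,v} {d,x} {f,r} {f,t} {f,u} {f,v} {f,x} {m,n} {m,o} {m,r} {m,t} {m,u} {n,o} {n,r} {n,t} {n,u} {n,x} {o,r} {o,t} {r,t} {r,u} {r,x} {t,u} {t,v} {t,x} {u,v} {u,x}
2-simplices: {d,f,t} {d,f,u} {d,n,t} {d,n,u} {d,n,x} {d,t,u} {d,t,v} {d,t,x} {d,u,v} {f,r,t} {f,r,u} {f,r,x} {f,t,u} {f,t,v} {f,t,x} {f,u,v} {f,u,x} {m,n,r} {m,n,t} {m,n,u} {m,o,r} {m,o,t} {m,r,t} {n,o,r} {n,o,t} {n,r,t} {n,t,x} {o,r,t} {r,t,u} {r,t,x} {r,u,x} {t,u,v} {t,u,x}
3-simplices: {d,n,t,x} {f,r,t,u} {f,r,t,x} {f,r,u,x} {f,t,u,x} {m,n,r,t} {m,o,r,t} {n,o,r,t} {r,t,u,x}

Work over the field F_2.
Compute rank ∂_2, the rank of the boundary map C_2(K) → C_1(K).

n_0=10 n_1=31 n_2=33 n_3=9  [Z2]
∂1: piv[df,dn,dt,du,dv,dx,fr,mn,mo] rk=9  ker:ft,fu,fv,fx,mr,mt,mu,no,nr,nt,nu,nx,or,ot,rt,ru,rx,tu,tv,tx,uv,ux
∂2: piv[dft,dfu,dnt,dnu,dnx,dtu,dtv,dtx,duv,frt,fru,frx,ftv,ftx,fux,mnr,mnt,mnu,mor,mot,mrt,nor] rk=22  ker:ftu,fuv,not,nrt,ntx,ort,rtu,rtx,rux,tuv,tux
∂3: piv[dntx,frtu,frtx,frux,ftux,mnrt,mort,nort] rk=8  ker:rtux
rk∂_2=22

rank∂_2=22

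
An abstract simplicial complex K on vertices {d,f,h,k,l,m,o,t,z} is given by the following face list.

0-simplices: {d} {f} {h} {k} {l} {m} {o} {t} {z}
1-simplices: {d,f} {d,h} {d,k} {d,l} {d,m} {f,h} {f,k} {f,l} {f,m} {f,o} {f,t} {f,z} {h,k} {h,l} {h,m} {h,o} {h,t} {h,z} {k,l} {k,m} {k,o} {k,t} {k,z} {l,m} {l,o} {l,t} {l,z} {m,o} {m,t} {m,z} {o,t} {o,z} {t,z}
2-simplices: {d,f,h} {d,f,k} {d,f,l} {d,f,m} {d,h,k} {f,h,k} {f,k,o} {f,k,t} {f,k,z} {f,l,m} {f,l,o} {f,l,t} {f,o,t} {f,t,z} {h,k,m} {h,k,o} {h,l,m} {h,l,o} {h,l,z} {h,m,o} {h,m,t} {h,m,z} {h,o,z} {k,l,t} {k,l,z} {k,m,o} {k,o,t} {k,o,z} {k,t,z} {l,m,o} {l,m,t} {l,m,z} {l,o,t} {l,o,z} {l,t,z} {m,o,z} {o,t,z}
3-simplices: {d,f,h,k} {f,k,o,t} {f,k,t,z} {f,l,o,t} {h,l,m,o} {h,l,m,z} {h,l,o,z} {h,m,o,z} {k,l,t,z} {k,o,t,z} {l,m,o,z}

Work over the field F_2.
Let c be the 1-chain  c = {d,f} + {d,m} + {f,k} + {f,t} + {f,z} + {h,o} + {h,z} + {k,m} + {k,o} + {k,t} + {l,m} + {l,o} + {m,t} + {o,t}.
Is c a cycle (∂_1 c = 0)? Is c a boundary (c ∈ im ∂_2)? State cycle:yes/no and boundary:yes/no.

cycle:yes boundary:yes

n_0=9 n_1=33 n_2=37 n_3=11  [Z2]
∂1: piv[df,dh,dk,dl,dm,fo,ft,fz] rk=8  ker:fh,fk,fl,fm,hk,hl,hm,ho,ht,hz,kl,km,ko,kt,kz,lm,lo,lt,lz,mo,mt,mz,ot,oz,tz
∂2: piv[dfh,dfk,dfl,dfm,dhk,fko,fkt,fkz,flm,flo,flt,fot,ftz,hkm,hko,hlm,hlo,hlz,hmo,hmt,hmz,hoz,klt,klz,lmt] rk=25  ker:fhk,kmo,kot,koz,ktz,lmo,lmz,lot,loz,ltz,moz,otz
∂3: piv[dfhk,fkot,fktz,flot,hlmo,hlmz,hloz,hmoz,kltz,kotz] rk=10  ker:lmoz
∂1c = 0
c vs im∂2: reduces to 0 ⇒ boundary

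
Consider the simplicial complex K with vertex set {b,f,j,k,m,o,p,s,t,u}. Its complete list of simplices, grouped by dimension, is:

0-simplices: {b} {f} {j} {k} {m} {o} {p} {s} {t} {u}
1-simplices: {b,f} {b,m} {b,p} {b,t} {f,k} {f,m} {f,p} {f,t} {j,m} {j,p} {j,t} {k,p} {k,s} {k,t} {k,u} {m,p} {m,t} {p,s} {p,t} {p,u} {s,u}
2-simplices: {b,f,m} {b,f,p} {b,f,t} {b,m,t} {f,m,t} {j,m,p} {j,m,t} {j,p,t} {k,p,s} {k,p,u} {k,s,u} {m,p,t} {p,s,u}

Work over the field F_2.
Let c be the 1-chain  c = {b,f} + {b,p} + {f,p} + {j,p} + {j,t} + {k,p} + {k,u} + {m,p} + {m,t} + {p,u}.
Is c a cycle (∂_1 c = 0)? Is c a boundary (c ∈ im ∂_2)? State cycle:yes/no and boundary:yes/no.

cycle:yes boundary:yes

n_0=10 n_1=21 n_2=13  [Z2]
∂1: piv[bf,bm,bp,bt,fk,jm,ks,ku] rk=8  ker:fm,fp,ft,jp,jt,kp,kt,mp,mt,ps,pt,pu,su
∂2: piv[bfm,bfp,bft,bmt,jmp,jmt,jpt,kps,kpu,ksu] rk=10  ker:fmt,mpt,psu
∂1c = 0
c vs im∂2: reduces to 0 ⇒ boundary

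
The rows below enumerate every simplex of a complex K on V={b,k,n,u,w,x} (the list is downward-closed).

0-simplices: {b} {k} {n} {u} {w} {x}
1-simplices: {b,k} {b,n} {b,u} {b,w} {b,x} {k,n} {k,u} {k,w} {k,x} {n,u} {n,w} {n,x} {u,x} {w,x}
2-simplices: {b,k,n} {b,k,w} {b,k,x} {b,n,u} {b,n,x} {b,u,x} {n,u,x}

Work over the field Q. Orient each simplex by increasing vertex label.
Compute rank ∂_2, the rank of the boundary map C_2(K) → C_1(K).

n_0=6 n_1=14 n_2=7  [Q]
∂1: piv[bk,bn,bu,bw,bx] rk=5  ker:kn,ku,kw,kx,nu,nw,nx,ux,wx
∂2: piv[bkn,bkw,bkx,bnu,bnx,bux] rk=6  ker:nux
rk∂_2=6

rank∂_2=6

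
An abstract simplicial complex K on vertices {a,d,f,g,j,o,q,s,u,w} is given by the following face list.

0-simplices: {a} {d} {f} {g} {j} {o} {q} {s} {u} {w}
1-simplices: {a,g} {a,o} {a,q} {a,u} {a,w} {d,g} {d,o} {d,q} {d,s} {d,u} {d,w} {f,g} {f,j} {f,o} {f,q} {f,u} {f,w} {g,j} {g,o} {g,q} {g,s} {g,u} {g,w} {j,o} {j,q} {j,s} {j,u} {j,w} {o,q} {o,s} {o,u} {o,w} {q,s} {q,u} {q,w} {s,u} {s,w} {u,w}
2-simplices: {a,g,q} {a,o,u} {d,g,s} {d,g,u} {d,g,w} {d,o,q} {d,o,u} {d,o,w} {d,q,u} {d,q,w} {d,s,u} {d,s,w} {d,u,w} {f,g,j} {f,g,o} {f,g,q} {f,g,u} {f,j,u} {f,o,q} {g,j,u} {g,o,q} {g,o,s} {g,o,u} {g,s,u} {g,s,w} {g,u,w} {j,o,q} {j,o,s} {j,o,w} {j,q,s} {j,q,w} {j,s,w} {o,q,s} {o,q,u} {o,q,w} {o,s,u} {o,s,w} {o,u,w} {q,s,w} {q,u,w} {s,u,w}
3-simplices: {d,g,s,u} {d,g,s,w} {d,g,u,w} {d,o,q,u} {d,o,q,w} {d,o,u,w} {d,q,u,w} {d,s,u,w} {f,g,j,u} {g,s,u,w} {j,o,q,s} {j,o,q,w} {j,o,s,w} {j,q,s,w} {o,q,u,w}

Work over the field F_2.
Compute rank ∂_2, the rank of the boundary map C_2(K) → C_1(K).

rank∂_2=25

n_0=10 n_1=38 n_2=41 n_3=15  [Z2]
∂1: piv[ag,ao,aq,au,aw,dg,ds,fg,fj] rk=9  ker:do,dq,du,dw,fo,fq,fu,fw,gj,go,gq,gs,gu,gw,jo,jq,js,ju,jw,oq,os,ou,ow,qs,qu,qw,su,sw,uw
∂2: piv[agq,aou,dgs,dgu,dgw,doq,dou,dow,dqu,dqw,dsu,dsw,duw,fgj,fgo,fgq,fgu,fju,foq,gos,gou,joq,jos,jow,jqs] rk=25  ker:gju,goq,gsu,gsw,guw,jqw,jsw,oqs,oqu,oqw,osu,osw,ouw,qsw,quw,suw
∂3: piv[dgsu,dgsw,dguw,doqu,doqw,douw,dquw,dsuw,fgju,joqs,joqw,josw,jqsw] rk=13  ker:gsuw,oquw
rk∂_2=25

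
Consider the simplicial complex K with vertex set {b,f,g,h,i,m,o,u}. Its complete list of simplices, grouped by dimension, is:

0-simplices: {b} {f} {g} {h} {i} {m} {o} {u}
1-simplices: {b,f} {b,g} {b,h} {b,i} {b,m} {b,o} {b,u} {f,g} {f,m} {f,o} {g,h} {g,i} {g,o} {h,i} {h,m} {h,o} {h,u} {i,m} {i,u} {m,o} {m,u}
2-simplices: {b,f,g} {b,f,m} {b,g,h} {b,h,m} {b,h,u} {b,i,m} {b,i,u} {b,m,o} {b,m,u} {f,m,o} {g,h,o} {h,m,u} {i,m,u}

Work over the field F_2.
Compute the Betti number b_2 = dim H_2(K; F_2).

b_2=2

n_0=8 n_1=21 n_2=13  [Z2]
∂1: piv[bf,bg,bh,bi,bm,bo,bu] rk=7  ker:fg,fm,fo,gh,gi,go,hi,hm,ho,hu,im,iu,mo,mu
∂2: piv[bfg,bfm,bgh,bhm,bhu,bim,biu,bmo,bmu,fmo,gho] rk=11  ker:hmu,imu
b_2=(13−11)−0=2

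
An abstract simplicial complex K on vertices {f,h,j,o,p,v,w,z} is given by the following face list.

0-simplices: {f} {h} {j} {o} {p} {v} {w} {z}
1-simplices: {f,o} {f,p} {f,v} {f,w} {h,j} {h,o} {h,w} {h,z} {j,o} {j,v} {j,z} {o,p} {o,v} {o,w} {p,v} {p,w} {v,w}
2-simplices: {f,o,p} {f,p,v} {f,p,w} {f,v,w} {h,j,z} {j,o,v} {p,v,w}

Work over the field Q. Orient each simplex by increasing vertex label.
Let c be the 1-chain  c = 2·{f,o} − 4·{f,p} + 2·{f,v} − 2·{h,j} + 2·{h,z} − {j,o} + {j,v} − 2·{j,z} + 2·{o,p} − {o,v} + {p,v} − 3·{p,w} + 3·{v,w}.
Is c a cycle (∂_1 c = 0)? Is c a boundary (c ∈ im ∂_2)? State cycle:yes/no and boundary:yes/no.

cycle:yes boundary:yes

n_0=8 n_1=17 n_2=7  [Q]
∂1: piv[fo,fp,fv,fw,hj,ho,hz] rk=7  ker:hw,jo,jv,jz,op,ov,ow,pv,pw,vw
∂2: piv[fop,fpv,fpw,fvw,hjz,jov] rk=6  ker:pvw
∂1c = 0
c vs im∂2: reduces to 0 ⇒ boundary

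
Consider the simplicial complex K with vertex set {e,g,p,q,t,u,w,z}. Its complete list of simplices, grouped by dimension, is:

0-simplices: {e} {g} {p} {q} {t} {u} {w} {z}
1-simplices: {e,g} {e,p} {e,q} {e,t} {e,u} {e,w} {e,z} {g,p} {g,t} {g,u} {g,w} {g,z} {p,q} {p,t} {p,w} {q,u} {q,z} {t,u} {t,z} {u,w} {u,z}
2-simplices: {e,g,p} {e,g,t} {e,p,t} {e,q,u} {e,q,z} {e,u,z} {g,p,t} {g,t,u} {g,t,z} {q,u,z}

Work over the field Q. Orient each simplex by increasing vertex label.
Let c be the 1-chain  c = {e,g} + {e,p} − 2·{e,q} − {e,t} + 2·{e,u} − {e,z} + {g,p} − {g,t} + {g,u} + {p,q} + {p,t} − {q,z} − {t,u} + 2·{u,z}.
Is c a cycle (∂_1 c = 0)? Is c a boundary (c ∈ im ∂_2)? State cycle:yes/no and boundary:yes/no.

n_0=8 n_1=21 n_2=10  [Q]
∂1: piv[eg,ep,eq,et,eu,ew,ez] rk=7  ker:gp,gt,gu,gw,gz,pq,pt,pw,qu,qz,tu,tz,uw,uz
∂2: piv[egp,egt,ept,equ,eqz,euz,gtu,gtz] rk=8  ker:gpt,quz
∂1c = 0
c vs im∂2: residual ≠ 0 ⇒ not boundary

cycle:yes boundary:no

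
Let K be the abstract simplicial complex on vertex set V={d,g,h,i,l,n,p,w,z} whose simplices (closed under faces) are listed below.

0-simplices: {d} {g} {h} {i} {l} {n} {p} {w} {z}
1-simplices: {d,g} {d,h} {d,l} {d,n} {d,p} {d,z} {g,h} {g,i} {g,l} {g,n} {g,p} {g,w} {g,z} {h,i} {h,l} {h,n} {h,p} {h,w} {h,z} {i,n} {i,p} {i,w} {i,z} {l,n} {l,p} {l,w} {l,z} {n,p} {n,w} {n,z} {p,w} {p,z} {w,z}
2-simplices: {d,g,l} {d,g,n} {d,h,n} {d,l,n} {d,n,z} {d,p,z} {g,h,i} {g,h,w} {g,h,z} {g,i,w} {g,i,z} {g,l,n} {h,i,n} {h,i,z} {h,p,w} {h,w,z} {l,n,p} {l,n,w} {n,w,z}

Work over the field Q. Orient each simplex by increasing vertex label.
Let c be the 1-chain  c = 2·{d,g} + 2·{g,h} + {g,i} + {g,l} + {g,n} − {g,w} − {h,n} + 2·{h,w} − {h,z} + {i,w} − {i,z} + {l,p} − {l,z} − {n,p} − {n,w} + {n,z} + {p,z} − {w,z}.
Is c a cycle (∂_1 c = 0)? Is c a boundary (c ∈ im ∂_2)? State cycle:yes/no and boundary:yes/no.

n_0=9 n_1=33 n_2=19  [Q]
∂1: piv[dg,dh,dl,dn,dp,dz,gi,gw] rk=8  ker:gh,gl,gn,gp,gz,hi,hl,hn,hp,hw,hz,in,ip,iw,iz,ln,lp,lw,lz,np,nw,nz,pw,pz,wz
∂2: piv[dgl,dgn,dhn,dln,dnz,dpz,ghi,ghw,ghz,giw,giz,hin,hpw,hwz,lnp,lnw,nwz] rk=17  ker:gln,hiz
∂1c = −2·{d} − 2·{g} + 2·{h} + {i} + {l} + {n} − {p} + 2·{w} − 2·{z}

cycle:no boundary:no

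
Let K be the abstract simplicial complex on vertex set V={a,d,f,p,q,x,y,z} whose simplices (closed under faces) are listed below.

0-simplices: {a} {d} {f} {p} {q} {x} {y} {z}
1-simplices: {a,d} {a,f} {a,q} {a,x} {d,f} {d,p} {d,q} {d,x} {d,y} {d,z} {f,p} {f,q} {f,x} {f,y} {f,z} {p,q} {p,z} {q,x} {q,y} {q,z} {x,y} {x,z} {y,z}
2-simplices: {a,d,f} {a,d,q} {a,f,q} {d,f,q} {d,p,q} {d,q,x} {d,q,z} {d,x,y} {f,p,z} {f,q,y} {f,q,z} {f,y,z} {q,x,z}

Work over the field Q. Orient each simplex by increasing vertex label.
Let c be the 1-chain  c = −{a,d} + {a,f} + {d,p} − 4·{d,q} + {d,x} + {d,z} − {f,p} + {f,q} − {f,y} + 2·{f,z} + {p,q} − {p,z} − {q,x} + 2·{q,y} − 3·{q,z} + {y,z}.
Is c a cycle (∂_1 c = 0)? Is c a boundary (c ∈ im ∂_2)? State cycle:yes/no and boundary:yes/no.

cycle:yes boundary:yes

n_0=8 n_1=23 n_2=13  [Q]
∂1: piv[ad,af,aq,ax,dp,dy,dz] rk=7  ker:df,dq,dx,fp,fq,fx,fy,fz,pq,pz,qx,qy,qz,xy,xz,yz
∂2: piv[adf,adq,afq,dpq,dqx,dqz,dxy,fpz,fqy,fqz,fyz,qxz] rk=12  ker:dfq
∂1c = 0
c vs im∂2: reduces to 0 ⇒ boundary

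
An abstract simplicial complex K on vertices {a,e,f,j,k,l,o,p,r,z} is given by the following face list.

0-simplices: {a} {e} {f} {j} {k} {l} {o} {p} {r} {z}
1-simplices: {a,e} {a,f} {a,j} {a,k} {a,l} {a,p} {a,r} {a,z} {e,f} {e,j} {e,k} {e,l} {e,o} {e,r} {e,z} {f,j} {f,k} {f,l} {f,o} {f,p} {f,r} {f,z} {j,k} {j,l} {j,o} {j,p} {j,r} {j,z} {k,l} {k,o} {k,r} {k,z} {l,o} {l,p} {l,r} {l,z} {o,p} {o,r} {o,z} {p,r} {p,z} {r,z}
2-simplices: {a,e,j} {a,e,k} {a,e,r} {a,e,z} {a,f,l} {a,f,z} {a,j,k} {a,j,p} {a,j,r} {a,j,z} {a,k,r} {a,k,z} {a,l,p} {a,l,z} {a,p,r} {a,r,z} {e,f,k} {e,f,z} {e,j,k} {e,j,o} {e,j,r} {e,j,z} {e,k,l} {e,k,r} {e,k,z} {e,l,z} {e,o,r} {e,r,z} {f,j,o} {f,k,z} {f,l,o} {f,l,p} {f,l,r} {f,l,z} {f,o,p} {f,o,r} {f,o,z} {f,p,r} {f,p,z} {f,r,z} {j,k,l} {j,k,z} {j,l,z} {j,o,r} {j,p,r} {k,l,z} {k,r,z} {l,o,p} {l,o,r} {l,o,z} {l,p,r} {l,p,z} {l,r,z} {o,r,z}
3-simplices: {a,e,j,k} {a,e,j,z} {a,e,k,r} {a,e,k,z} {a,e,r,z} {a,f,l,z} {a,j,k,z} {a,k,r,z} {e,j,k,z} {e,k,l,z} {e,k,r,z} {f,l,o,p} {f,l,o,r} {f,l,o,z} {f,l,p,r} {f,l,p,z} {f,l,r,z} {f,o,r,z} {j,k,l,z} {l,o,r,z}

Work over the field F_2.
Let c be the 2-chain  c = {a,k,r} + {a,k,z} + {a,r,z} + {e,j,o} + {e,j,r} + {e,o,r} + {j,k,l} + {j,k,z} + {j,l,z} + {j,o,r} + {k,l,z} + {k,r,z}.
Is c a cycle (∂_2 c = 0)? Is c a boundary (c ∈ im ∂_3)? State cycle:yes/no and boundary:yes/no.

cycle:yes boundary:no

n_0=10 n_1=42 n_2=54 n_3=20  [Z2]
∂1: piv[ae,af,aj,ak,al,ap,ar,az,eo] rk=9  ker:ef,ej,ek,el,er,ez,fj,fk,fl,fo,fp,fr,fz,jk,jl,jo,jp,jr,jz,kl,ko,kr,kz,lo,lp,lr,lz,op,or,oz,pr,pz,rz
∂2: piv[aej,aek,aer,aez,afl,afz,ajk,ajp,ajr,ajz,akr,akz,alp,alz,apr,arz,efk,efz,ejo,ekl,elz,eor,fjo,flo,flp,flr,fop,for,foz,fpr,fpz,jkl] rk=32  ker:ejk,ejr,ejz,ekr,ekz,erz,fkz,flz,frz,jkz,jlz,jor,jpr,klz,krz,lop,lor,loz,lpr,lpz,lrz,orz
∂3: piv[aejk,aejz,aekr,aekz,aerz,aflz,ajkz,akrz,eklz,flop,flor,floz,flpr,flpz,flrz,forz,jklz] rk=17  ker:ejkz,ekrz,lorz
∂2c = 0
c vs im∂3: residual ≠ 0 ⇒ not boundary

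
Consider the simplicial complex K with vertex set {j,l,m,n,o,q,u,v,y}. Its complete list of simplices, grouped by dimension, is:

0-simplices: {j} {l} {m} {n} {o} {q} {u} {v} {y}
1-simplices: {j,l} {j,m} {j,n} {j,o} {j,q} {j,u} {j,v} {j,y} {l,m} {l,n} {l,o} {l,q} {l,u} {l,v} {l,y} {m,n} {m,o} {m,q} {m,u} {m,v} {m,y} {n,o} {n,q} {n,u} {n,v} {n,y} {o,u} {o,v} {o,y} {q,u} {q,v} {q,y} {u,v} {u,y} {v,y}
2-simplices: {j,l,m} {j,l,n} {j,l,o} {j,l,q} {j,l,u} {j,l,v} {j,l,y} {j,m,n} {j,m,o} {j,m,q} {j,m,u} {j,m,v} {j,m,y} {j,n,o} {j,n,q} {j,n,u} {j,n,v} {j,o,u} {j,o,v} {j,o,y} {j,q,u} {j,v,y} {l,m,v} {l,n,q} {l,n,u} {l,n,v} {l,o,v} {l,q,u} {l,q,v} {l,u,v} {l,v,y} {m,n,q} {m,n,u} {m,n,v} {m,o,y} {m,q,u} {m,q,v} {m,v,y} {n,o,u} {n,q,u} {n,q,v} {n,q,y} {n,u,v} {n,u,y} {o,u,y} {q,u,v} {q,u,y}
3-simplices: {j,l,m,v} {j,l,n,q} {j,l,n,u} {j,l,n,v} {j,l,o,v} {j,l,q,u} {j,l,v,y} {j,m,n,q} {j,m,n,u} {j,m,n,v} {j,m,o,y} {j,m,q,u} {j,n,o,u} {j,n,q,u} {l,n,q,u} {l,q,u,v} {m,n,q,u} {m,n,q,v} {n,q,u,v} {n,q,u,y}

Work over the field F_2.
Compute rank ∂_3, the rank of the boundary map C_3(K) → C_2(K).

rank∂_3=18

n_0=9 n_1=35 n_2=47 n_3=20  [Z2]
∂1: piv[jl,jm,jn,jo,jq,ju,jv,jy] rk=8  ker:lm,ln,lo,lq,lu,lv,ly,mn,mo,mq,mu,mv,my,no,nq,nu,nv,ny,ou,ov,oy,qu,qv,qy,uv,uy,vy
∂2: piv[jlm,jln,jlo,jlq,jlu,jlv,jly,jmn,jmo,jmq,jmu,jmv,jmy,jno,jnq,jnu,jnv,jou,jov,joy,jqu,jvy,lqv,luv,nqy,nuy,ouy] rk=27  ker:lmv,lnq,lnu,lnv,lov,lqu,lvy,mnq,mnu,mnv,moy,mqu,mqv,mvy,nou,nqu,nqv,nuv,quv,quy
∂3: piv[jlmv,jlnq,jlnu,jlnv,jlov,jlqu,jlvy,jmnq,jmnu,jmnv,jmoy,jmqu,jnou,jnqu,lquv,mnqv,nquv,nquy] rk=18  ker:lnqu,mnqu
rk∂_3=18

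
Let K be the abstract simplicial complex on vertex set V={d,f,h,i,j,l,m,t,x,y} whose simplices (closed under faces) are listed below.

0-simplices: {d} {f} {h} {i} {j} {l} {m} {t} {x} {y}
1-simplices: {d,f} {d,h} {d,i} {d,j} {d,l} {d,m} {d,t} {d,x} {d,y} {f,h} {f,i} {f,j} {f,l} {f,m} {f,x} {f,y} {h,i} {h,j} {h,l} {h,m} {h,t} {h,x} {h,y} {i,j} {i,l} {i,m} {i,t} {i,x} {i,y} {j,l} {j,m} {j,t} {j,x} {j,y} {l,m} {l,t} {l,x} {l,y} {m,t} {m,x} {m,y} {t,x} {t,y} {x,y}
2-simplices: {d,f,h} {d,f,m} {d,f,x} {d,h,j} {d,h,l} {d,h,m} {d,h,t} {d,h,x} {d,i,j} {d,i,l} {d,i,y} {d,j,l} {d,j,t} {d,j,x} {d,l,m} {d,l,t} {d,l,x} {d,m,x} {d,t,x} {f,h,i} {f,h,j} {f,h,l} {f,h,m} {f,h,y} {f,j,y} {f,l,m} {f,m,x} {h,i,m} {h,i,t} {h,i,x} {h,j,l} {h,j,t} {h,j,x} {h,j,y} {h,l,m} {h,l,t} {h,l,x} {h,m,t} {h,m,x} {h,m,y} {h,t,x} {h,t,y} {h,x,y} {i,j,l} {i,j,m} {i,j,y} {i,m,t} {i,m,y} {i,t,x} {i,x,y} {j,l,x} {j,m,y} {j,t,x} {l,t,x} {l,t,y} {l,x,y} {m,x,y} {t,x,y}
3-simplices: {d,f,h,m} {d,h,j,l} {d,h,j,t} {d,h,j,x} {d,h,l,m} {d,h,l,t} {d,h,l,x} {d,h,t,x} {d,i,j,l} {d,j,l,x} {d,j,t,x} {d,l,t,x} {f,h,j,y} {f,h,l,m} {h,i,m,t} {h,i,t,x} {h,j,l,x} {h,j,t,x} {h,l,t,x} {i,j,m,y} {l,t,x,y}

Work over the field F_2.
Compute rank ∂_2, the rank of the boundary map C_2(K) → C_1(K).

rank∂_2=35

n_0=10 n_1=44 n_2=58 n_3=21  [Z2]
∂1: piv[df,dh,di,dj,dl,dm,dt,dx,dy] rk=9  ker:fh,fi,fj,fl,fm,fx,fy,hi,hj,hl,hm,ht,hx,hy,ij,il,im,it,ix,iy,jl,jm,jt,jx,jy,lm,lt,lx,ly,mt,mx,my,tx,ty,xy
∂2: piv[dfh,dfm,dfx,dhj,dhl,dhm,dht,dhx,dij,dil,diy,djl,djt,djx,dlm,dlt,dlx,dmx,dtx,fhi,fhj,fhl,fhy,fjy,him,hit,hix,hmt,hmy,hty,hxy,ijm,ijy,imy,lty] rk=35  ker:fhm,flm,fmx,hjl,hjt,hjx,hjy,hlm,hlt,hlx,hmx,htx,ijl,imt,itx,ixy,jlx,jmy,jtx,ltx,lxy,mxy,txy
∂3: piv[dfhm,dhjl,dhjt,dhjx,dhlm,dhlt,dhlx,dhtx,dijl,djlx,djtx,dltx,fhjy,fhlm,himt,hitx,ijmy,ltxy] rk=18  ker:hjlx,hjtx,hltx
rk∂_2=35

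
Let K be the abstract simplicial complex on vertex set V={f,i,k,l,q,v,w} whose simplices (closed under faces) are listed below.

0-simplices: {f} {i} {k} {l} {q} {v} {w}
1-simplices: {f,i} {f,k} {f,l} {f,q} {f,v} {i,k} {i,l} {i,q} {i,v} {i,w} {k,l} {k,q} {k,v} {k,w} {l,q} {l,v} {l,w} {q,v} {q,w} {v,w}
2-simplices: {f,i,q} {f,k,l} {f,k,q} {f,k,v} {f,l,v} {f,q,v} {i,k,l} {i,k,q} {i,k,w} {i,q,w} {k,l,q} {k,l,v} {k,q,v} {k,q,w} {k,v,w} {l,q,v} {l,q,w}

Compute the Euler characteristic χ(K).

n_0=7 n_1=20 n_2=17
χ=+7−20+17=4

χ(K)=4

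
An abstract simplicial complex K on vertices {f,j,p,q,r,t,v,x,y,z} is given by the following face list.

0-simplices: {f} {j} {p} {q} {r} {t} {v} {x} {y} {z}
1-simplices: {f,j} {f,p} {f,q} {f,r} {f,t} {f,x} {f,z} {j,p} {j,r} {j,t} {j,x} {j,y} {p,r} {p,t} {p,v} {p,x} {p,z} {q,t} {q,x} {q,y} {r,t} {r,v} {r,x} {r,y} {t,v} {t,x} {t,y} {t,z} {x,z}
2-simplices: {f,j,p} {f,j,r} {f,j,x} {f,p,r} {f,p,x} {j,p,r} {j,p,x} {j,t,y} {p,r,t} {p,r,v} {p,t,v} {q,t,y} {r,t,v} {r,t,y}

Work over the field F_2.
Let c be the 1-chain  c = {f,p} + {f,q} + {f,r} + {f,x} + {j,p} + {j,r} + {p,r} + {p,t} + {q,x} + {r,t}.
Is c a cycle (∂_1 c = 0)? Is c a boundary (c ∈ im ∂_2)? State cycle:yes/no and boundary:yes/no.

n_0=10 n_1=29 n_2=14  [Z2]
∂1: piv[fj,fp,fq,fr,ft,fx,fz,jy,pv] rk=9  ker:jp,jr,jt,jx,pr,pt,px,pz,qt,qx,qy,rt,rv,rx,ry,tv,tx,ty,tz,xz
∂2: piv[fjp,fjr,fjx,fpr,fpx,jty,prt,prv,ptv,qty,rty] rk=11  ker:jpr,jpx,rtv
∂1c = 0
c vs im∂2: residual ≠ 0 ⇒ not boundary

cycle:yes boundary:no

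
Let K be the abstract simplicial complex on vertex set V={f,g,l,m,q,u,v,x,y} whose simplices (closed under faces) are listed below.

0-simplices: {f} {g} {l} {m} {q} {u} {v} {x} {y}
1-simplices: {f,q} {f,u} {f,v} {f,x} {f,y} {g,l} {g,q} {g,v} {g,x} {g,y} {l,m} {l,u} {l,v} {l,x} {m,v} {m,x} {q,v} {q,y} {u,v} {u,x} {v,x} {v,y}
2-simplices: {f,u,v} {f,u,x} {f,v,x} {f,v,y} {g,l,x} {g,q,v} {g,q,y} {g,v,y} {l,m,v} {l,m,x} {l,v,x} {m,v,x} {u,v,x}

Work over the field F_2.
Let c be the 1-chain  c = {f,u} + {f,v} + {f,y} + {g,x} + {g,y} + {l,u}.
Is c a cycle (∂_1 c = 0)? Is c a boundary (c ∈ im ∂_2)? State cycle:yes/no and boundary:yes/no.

cycle:no boundary:no

n_0=9 n_1=22 n_2=13  [Z2]
∂1: piv[fq,fu,fv,fx,fy,gl,gq,lm] rk=8  ker:gv,gx,gy,lu,lv,lx,mv,mx,qv,qy,uv,ux,vx,vy
∂2: piv[fuv,fux,fvx,fvy,glx,gqv,gqy,gvy,lmv,lmx,lvx] rk=11  ker:mvx,uvx
∂1c = {f} + {l} + {v} + {x}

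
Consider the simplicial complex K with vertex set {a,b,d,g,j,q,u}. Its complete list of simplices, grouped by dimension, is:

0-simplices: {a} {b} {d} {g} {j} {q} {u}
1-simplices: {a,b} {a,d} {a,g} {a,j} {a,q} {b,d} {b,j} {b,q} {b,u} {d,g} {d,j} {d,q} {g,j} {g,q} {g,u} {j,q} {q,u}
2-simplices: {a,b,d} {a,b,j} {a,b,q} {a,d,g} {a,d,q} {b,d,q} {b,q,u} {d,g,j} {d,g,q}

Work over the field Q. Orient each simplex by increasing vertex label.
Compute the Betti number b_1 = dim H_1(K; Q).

b_1=3

n_0=7 n_1=17 n_2=9  [Q]
∂1: piv[ab,ad,ag,aj,aq,bu] rk=6  ker:bd,bj,bq,dg,dj,dq,gj,gq,gu,jq,qu
∂2: piv[abd,abj,abq,adg,adq,bqu,dgj,dgq] rk=8  ker:bdq
b_1=(17−6)−8=3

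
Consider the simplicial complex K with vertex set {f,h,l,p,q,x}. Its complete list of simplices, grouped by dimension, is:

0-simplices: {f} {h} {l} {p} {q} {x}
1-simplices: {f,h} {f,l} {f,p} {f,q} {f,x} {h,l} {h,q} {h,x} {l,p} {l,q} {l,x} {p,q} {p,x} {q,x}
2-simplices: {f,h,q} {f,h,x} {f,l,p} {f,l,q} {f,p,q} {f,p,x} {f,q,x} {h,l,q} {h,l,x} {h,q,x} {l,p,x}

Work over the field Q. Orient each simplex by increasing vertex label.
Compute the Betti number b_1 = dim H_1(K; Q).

b_1=0

n_0=6 n_1=14 n_2=11  [Q]
∂1: piv[fh,fl,fp,fq,fx] rk=5  ker:hl,hq,hx,lp,lq,lx,pq,px,qx
∂2: piv[fhq,fhx,flp,flq,fpq,fpx,fqx,hlq,hlx] rk=9  ker:hqx,lpx
b_1=(14−5)−9=0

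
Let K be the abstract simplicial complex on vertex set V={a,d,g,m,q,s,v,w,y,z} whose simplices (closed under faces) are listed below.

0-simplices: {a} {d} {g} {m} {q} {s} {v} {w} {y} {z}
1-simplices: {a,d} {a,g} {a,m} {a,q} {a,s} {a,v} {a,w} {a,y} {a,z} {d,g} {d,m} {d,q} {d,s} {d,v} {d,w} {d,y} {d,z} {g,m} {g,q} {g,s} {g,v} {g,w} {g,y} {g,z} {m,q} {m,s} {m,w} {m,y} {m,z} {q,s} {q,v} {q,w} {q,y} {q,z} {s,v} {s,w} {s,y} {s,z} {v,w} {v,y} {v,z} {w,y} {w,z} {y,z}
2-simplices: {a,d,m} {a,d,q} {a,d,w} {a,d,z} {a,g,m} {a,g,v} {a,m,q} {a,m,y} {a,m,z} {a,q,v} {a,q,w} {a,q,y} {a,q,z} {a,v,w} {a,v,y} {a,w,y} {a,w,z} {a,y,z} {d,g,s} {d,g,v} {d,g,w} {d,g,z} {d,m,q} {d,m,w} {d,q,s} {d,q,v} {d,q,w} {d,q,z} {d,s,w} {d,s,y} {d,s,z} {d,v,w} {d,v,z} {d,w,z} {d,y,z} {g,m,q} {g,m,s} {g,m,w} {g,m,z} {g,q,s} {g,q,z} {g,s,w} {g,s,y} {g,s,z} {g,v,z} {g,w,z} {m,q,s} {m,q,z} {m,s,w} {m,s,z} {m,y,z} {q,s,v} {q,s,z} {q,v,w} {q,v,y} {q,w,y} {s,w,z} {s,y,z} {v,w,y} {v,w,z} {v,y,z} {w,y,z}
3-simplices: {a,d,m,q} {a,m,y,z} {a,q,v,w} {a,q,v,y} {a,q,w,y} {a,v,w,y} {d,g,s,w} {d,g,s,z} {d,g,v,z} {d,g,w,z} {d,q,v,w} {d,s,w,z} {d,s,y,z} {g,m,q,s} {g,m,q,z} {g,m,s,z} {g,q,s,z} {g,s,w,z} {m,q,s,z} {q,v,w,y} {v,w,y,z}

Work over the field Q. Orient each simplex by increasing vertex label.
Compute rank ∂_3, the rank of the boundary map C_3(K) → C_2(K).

n_0=10 n_1=44 n_2=62 n_3=21  [Q]
∂1: piv[ad,ag,am,aq,as,av,aw,ay,az] rk=9  ker:dg,dm,dq,ds,dv,dw,dy,dz,gm,gq,gs,gv,gw,gy,gz,mq,ms,mw,my,mz,qs,qv,qw,qy,qz,sv,sw,sy,sz,vw,vy,vz,wy,wz,yz
∂2: piv[adm,adq,adw,adz,agm,agv,amq,amy,amz,aqv,aqw,aqy,aqz,avw,avy,awy,awz,ayz,dgs,dgv,dgw,dgz,dmw,dqs,dqv,dsw,dsy,dsz,dvz,dyz,gmq,gms,gsy,qsv] rk=34  ker:dmq,dqw,dqz,dvw,dwz,gmw,gmz,gqs,gqz,gsw,gsz,gvz,gwz,mqs,mqz,msw,msz,myz,qsz,qvw,qvy,qwy,swz,syz,vwy,vwz,vyz,wyz
∂3: piv[admq,amyz,aqvw,aqvy,aqwy,avwy,dgsw,dgsz,dgvz,dgwz,dqvw,dswz,dsyz,gmqs,gmqz,gmsz,gqsz,vwyz] rk=18  ker:gswz,mqsz,qvwy
rk∂_3=18

rank∂_3=18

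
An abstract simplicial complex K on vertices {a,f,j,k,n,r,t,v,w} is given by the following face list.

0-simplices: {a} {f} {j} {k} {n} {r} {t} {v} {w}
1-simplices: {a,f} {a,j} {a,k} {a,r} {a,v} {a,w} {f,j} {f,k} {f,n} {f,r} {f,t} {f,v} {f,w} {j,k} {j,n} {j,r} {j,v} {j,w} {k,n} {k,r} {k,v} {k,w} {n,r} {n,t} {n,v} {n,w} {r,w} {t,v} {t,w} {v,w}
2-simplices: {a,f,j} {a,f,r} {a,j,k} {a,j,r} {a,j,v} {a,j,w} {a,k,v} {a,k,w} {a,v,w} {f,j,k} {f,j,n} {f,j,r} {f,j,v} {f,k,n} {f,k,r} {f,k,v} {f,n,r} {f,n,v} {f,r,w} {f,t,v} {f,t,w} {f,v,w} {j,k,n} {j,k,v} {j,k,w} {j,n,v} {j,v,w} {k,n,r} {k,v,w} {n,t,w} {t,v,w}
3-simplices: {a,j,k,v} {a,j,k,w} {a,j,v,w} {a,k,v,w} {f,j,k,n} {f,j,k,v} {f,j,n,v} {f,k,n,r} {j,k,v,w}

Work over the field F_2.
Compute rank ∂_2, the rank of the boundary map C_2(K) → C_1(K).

n_0=9 n_1=30 n_2=31 n_3=9  [Z2]
∂1: piv[af,aj,ak,ar,av,aw,fn,ft] rk=8  ker:fj,fk,fr,fv,fw,jk,jn,jr,jv,jw,kn,kr,kv,kw,nr,nt,nv,nw,rw,tv,tw,vw
∂2: piv[afj,afr,ajk,ajr,ajv,ajw,akv,akw,avw,fjk,fjn,fjv,fkn,fkr,fnr,fnv,frw,ftv,ftw,fvw,ntw] rk=21  ker:fjr,fkv,jkn,jkv,jkw,jnv,jvw,knr,kvw,tvw
∂3: piv[ajkv,ajkw,ajvw,akvw,fjkn,fjkv,fjnv,fknr] rk=8  ker:jkvw
rk∂_2=21

rank∂_2=21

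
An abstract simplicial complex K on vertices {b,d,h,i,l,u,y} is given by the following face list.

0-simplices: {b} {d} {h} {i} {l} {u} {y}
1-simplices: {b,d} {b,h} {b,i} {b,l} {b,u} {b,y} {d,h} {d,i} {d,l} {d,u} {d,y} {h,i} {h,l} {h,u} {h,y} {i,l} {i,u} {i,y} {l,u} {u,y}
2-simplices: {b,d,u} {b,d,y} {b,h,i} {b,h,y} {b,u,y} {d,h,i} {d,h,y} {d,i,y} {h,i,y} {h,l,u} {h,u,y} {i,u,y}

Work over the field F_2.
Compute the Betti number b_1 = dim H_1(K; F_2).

b_1=3

n_0=7 n_1=20 n_2=12  [Z2]
∂1: piv[bd,bh,bi,bl,bu,by] rk=6  ker:dh,di,dl,du,dy,hi,hl,hu,hy,il,iu,iy,lu,uy
∂2: piv[bdu,bdy,bhi,bhy,buy,dhi,dhy,diy,hlu,huy,iuy] rk=11  ker:hiy
b_1=(20−6)−11=3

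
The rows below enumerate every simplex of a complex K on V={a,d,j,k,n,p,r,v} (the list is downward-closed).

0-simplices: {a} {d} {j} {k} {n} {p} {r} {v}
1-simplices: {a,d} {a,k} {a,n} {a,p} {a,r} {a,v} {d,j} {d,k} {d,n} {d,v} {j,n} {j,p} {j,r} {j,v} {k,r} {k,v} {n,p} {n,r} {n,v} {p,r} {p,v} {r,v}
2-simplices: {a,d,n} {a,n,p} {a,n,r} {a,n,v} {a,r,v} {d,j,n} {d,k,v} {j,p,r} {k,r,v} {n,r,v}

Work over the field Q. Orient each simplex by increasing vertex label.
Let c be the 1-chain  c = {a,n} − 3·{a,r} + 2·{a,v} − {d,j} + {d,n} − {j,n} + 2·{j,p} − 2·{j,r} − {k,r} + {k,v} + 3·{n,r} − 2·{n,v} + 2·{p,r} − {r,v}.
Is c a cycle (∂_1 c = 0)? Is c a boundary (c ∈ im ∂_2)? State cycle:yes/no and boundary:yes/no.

cycle:yes boundary:yes

n_0=8 n_1=22 n_2=10  [Q]
∂1: piv[ad,ak,an,ap,ar,av,dj] rk=7  ker:dk,dn,dv,jn,jp,jr,jv,kr,kv,np,nr,nv,pr,pv,rv
∂2: piv[adn,anp,anr,anv,arv,djn,dkv,jpr,krv] rk=9  ker:nrv
∂1c = 0
c vs im∂2: reduces to 0 ⇒ boundary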